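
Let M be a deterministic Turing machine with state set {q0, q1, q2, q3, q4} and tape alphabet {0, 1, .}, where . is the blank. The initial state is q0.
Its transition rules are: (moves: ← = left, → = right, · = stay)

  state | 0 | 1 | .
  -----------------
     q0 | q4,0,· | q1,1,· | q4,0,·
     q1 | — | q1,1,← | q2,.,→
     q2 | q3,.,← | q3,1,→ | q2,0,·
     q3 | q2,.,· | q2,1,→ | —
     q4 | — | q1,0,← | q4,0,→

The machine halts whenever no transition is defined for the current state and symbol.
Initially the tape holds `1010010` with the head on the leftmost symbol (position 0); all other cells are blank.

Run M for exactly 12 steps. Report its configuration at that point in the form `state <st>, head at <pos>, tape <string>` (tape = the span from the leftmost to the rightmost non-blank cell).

state q2, head at 1, tape 1010010

state=q0 head=0 tape=.[1]010010   (q0,1)→(q1,1,·)
state=q1 head=0 tape=.[1]010010   (q1,1)→(q1,1,←)
state=q1 head=-1 tape=[.]1010010   (q1,.)→(q2,.,→)
state=q2 head=0 tape=.[1]010010   (q2,1)→(q3,1,→)
state=q3 head=1 tape=.1[0]10010   (q3,0)→(q2,.,·)
state=q2 head=1 tape=.1[.]10010   (q2,.)→(q2,0,·)
state=q2 head=1 tape=.1[0]10010   (q2,0)→(q3,.,←)
state=q3 head=0 tape=.[1].10010   (q3,1)→(q2,1,→)
state=q2 head=1 tape=.1[.]10010   (q2,.)→(q2,0,·)
state=q2 head=1 tape=.1[0]10010   (q2,0)→(q3,.,←)
state=q3 head=0 tape=.[1].10010   (q3,1)→(q2,1,→)
state=q2 head=1 tape=.1[.]10010   (q2,.)→(q2,0,·)
state=q2 head=1 tape=.1[0]10010
After 12 steps: state q2, head at 1, tape 1010010.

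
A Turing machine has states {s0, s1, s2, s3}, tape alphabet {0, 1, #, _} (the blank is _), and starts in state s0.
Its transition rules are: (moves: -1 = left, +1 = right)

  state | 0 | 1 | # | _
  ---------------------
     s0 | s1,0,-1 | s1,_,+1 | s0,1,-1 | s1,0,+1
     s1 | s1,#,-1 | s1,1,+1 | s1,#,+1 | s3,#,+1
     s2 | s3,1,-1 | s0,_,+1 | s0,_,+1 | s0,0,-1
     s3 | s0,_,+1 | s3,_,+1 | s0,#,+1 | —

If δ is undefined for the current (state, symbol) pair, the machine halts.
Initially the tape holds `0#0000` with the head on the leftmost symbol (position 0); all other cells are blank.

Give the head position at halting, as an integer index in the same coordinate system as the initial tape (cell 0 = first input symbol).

s0 | _[0]#0000__   read 0 → write 0, move -1, go to s1
s1 | [_]0#0000__   read _ → write #, move +1, go to s3
s3 | #[0]#0000__   read 0 → write _, move +1, go to s0
s0 | #_[#]0000__   read # → write 1, move -1, go to s0
s0 | #[_]10000__   read _ → write 0, move +1, go to s1
s1 | #0[1]0000__   read 1 → write 1, move +1, go to s1
s1 | #01[0]000__   read 0 → write #, move -1, go to s1
s1 | #0[1]#000__   read 1 → write 1, move +1, go to s1
s1 | #01[#]000__   read # → write #, move +1, go to s1
s1 | #01#[0]00__   read 0 → write #, move -1, go to s1
s1 | #01[#]#00__   read # → write #, move +1, go to s1
s1 | #01#[#]00__   read # → write #, move +1, go to s1
s1 | #01##[0]0__   read 0 → write #, move -1, go to s1
s1 | #01#[#]#0__   read # → write #, move +1, go to s1
s1 | #01##[#]0__   read # → write #, move +1, go to s1
s1 | #01###[0]__   read 0 → write #, move -1, go to s1
s1 | #01##[#]#__   read # → write #, move +1, go to s1
s1 | #01###[#]__   read # → write #, move +1, go to s1
s1 | #01####[_]_   read _ → write #, move +1, go to s3
s3 | #01#####[_]
At halt the head is at cell 7.

7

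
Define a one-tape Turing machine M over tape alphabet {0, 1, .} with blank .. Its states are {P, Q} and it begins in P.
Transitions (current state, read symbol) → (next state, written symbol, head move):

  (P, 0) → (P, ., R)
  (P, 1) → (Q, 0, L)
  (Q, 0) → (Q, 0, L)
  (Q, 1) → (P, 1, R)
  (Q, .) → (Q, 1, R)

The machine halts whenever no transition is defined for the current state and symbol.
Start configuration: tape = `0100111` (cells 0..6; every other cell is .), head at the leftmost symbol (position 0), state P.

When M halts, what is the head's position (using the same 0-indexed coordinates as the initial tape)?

P | [0]100111.   read 0 → write ., move R, go to P
P | .[1]00111.   read 1 → write 0, move L, go to Q
Q | [.]000111.   read . → write 1, move R, go to Q
Q | 1[0]00111.   read 0 → write 0, move L, go to Q
Q | [1]000111.   read 1 → write 1, move R, go to P
P | 1[0]00111.   read 0 → write ., move R, go to P
P | 1.[0]0111.   read 0 → write ., move R, go to P
P | 1..[0]111.   read 0 → write ., move R, go to P
P | 1...[1]11.   read 1 → write 0, move L, go to Q
Q | 1..[.]011.   read . → write 1, move R, go to Q
Q | 1..1[0]11.   read 0 → write 0, move L, go to Q
Q | 1..[1]011.   read 1 → write 1, move R, go to P
P | 1..1[0]11.   read 0 → write ., move R, go to P
P | 1..1.[1]1.   read 1 → write 0, move L, go to Q
Q | 1..1[.]01.   read . → write 1, move R, go to Q
Q | 1..11[0]1.   read 0 → write 0, move L, go to Q
Q | 1..1[1]01.   read 1 → write 1, move R, go to P
P | 1..11[0]1.   read 0 → write ., move R, go to P
P | 1..11.[1].   read 1 → write 0, move L, go to Q
Q | 1..11[.]0.   read . → write 1, move R, go to Q
Q | 1..111[0].   read 0 → write 0, move L, go to Q
Q | 1..11[1]0.   read 1 → write 1, move R, go to P
P | 1..111[0].   read 0 → write ., move R, go to P
P | 1..111.[.]
At halt the head is at cell 7.

7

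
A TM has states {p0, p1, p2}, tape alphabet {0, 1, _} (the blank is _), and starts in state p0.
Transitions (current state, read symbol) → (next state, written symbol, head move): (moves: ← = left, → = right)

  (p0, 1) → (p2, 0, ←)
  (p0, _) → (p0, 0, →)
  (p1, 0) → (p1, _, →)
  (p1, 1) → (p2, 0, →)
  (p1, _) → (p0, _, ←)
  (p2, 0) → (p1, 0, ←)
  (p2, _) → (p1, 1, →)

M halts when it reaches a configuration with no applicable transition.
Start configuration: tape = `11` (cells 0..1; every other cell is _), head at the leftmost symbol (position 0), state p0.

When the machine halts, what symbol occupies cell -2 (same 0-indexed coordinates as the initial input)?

state=p0 head=0 tape=__[1]1__   (p0,1)→(p2,0,←)
state=p2 head=-1 tape=_[_]01__   (p2,_)→(p1,1,→)
state=p1 head=0 tape=_1[0]1__   (p1,0)→(p1,_,→)
state=p1 head=1 tape=_1_[1]__   (p1,1)→(p2,0,→)
state=p2 head=2 tape=_1_0[_]_   (p2,_)→(p1,1,→)
state=p1 head=3 tape=_1_01[_]   (p1,_)→(p0,_,←)
state=p0 head=2 tape=_1_0[1]_   (p0,1)→(p2,0,←)
state=p2 head=1 tape=_1_[0]0_   (p2,0)→(p1,0,←)
state=p1 head=0 tape=_1[_]00_   (p1,_)→(p0,_,←)
state=p0 head=-1 tape=_[1]_00_   (p0,1)→(p2,0,←)
state=p2 head=-2 tape=[_]0_00_   (p2,_)→(p1,1,→)
state=p1 head=-1 tape=1[0]_00_   (p1,0)→(p1,_,→)
state=p1 head=0 tape=1_[_]00_   (p1,_)→(p0,_,←)
state=p0 head=-1 tape=1[_]_00_   (p0,_)→(p0,0,→)
state=p0 head=0 tape=10[_]00_   (p0,_)→(p0,0,→)
state=p0 head=1 tape=100[0]0_
Cell -2 holds 1 when M halts.

1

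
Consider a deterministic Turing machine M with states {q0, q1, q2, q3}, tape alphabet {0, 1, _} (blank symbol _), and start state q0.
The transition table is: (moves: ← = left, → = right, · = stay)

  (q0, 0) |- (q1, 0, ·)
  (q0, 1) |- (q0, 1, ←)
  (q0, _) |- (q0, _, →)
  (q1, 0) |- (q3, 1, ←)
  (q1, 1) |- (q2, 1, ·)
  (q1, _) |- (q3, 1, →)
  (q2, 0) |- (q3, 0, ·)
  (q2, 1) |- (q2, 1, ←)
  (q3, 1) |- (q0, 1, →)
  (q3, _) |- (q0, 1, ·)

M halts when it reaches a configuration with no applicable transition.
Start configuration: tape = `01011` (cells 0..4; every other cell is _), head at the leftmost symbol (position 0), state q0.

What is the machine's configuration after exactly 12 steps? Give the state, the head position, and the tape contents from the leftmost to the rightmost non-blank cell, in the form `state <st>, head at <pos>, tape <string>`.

state=q0 head=0 tape=__[0]1011   (q0,0)→(q1,0,·)
state=q1 head=0 tape=__[0]1011   (q1,0)→(q3,1,←)
state=q3 head=-1 tape=_[_]11011   (q3,_)→(q0,1,·)
state=q0 head=-1 tape=_[1]11011   (q0,1)→(q0,1,←)
state=q0 head=-2 tape=[_]111011   (q0,_)→(q0,_,→)
state=q0 head=-1 tape=_[1]11011   (q0,1)→(q0,1,←)
state=q0 head=-2 tape=[_]111011   (q0,_)→(q0,_,→)
state=q0 head=-1 tape=_[1]11011   (q0,1)→(q0,1,←)
state=q0 head=-2 tape=[_]111011   (q0,_)→(q0,_,→)
state=q0 head=-1 tape=_[1]11011   (q0,1)→(q0,1,←)
state=q0 head=-2 tape=[_]111011   (q0,_)→(q0,_,→)
state=q0 head=-1 tape=_[1]11011   (q0,1)→(q0,1,←)
state=q0 head=-2 tape=[_]111011
After 12 steps: state q0, head at -2, tape 111011.

state q0, head at -2, tape 111011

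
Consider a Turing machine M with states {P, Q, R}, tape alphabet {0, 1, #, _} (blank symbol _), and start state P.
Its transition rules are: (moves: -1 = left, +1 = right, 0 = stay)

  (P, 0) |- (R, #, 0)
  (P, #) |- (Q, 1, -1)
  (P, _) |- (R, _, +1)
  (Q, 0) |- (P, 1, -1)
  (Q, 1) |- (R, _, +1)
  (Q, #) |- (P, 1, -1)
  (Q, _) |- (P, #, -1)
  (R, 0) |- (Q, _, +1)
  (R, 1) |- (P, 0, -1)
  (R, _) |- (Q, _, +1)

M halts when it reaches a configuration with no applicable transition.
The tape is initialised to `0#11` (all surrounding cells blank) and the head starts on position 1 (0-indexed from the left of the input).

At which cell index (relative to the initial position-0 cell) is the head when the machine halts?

5

P | _0[#]11__   read # → write 1, move -1, go to Q
Q | _[0]111__   read 0 → write 1, move -1, go to P
P | [_]1111__   read _ → write _, move +1, go to R
R | _[1]111__   read 1 → write 0, move -1, go to P
P | [_]0111__   read _ → write _, move +1, go to R
R | _[0]111__   read 0 → write _, move +1, go to Q
Q | __[1]11__   read 1 → write _, move +1, go to R
R | ___[1]1__   read 1 → write 0, move -1, go to P
P | __[_]01__   read _ → write _, move +1, go to R
R | ___[0]1__   read 0 → write _, move +1, go to Q
Q | ____[1]__   read 1 → write _, move +1, go to R
R | _____[_]_   read _ → write _, move +1, go to Q
Q | ______[_]   read _ → write #, move -1, go to P
P | _____[_]#   read _ → write _, move +1, go to R
R | ______[#]
At halt the head is at cell 5.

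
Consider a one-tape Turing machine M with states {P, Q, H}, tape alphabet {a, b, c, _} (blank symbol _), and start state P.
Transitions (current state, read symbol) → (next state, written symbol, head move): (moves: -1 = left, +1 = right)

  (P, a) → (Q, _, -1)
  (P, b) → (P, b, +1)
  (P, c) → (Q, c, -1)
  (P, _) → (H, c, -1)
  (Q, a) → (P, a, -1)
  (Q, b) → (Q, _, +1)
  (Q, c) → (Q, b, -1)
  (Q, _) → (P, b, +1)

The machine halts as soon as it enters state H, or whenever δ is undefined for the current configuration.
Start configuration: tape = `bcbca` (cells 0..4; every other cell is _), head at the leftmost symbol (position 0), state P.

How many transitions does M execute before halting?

state=P head=0 tape=[b]cbca_   (P,b)→(P,b,+1)
state=P head=1 tape=b[c]bca_   (P,c)→(Q,c,-1)
state=Q head=0 tape=[b]cbca_   (Q,b)→(Q,_,+1)
state=Q head=1 tape=_[c]bca_   (Q,c)→(Q,b,-1)
state=Q head=0 tape=[_]bbca_   (Q,_)→(P,b,+1)
state=P head=1 tape=b[b]bca_   (P,b)→(P,b,+1)
state=P head=2 tape=bb[b]ca_   (P,b)→(P,b,+1)
state=P head=3 tape=bbb[c]a_   (P,c)→(Q,c,-1)
state=Q head=2 tape=bb[b]ca_   (Q,b)→(Q,_,+1)
state=Q head=3 tape=bb_[c]a_   (Q,c)→(Q,b,-1)
state=Q head=2 tape=bb[_]ba_   (Q,_)→(P,b,+1)
state=P head=3 tape=bbb[b]a_   (P,b)→(P,b,+1)
state=P head=4 tape=bbbb[a]_   (P,a)→(Q,_,-1)
state=Q head=3 tape=bbb[b]__   (Q,b)→(Q,_,+1)
state=Q head=4 tape=bbb_[_]_   (Q,_)→(P,b,+1)
state=P head=5 tape=bbb_b[_]   (P,_)→(H,c,-1)
state=H head=4 tape=bbb_[b]c
M halts after 16 transitions.

16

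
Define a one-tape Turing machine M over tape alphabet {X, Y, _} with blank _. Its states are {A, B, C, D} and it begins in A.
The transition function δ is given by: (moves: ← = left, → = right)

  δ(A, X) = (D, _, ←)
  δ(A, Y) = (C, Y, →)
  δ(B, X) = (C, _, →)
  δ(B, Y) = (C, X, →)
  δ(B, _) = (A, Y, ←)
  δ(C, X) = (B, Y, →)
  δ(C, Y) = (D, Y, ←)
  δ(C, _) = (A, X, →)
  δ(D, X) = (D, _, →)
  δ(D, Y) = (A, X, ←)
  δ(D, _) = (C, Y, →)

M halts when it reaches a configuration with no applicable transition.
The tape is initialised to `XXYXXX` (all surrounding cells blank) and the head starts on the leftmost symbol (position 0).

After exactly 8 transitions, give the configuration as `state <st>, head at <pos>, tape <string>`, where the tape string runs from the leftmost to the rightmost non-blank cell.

state A, head at 0, tape Y_XYXXX

state=A head=0 tape=_[X]XYXXX   (A,X)→(D,_,←)
state=D head=-1 tape=[_]_XYXXX   (D,_)→(C,Y,→)
state=C head=0 tape=Y[_]XYXXX   (C,_)→(A,X,→)
state=A head=1 tape=YX[X]YXXX   (A,X)→(D,_,←)
state=D head=0 tape=Y[X]_YXXX   (D,X)→(D,_,→)
state=D head=1 tape=Y_[_]YXXX   (D,_)→(C,Y,→)
state=C head=2 tape=Y_Y[Y]XXX   (C,Y)→(D,Y,←)
state=D head=1 tape=Y_[Y]YXXX   (D,Y)→(A,X,←)
state=A head=0 tape=Y[_]XYXXX
After 8 steps: state A, head at 0, tape Y_XYXXX.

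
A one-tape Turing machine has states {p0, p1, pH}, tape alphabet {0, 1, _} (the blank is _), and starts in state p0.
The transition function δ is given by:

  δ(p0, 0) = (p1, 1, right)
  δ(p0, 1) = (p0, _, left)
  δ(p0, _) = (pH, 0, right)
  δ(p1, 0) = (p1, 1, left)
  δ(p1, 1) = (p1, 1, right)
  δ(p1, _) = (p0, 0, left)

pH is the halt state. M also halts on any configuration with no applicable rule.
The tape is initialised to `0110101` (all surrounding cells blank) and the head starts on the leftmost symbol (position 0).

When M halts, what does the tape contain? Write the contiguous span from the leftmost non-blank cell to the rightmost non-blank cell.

p0 | _[0]110101_   read 0 → write 1, move right, go to p1
p1 | _1[1]10101_   read 1 → write 1, move right, go to p1
p1 | _11[1]0101_   read 1 → write 1, move right, go to p1
p1 | _111[0]101_   read 0 → write 1, move left, go to p1
p1 | _11[1]1101_   read 1 → write 1, move right, go to p1
p1 | _111[1]101_   read 1 → write 1, move right, go to p1
p1 | _1111[1]01_   read 1 → write 1, move right, go to p1
p1 | _11111[0]1_   read 0 → write 1, move left, go to p1
p1 | _1111[1]11_   read 1 → write 1, move right, go to p1
p1 | _11111[1]1_   read 1 → write 1, move right, go to p1
p1 | _111111[1]_   read 1 → write 1, move right, go to p1
p1 | _1111111[_]   read _ → write 0, move left, go to p0
p0 | _111111[1]0   read 1 → write _, move left, go to p0
p0 | _11111[1]_0   read 1 → write _, move left, go to p0
p0 | _1111[1]__0   read 1 → write _, move left, go to p0
p0 | _111[1]___0   read 1 → write _, move left, go to p0
p0 | _11[1]____0   read 1 → write _, move left, go to p0
p0 | _1[1]_____0   read 1 → write _, move left, go to p0
p0 | _[1]______0   read 1 → write _, move left, go to p0
p0 | [_]_______0   read _ → write 0, move right, go to pH
pH | 0[_]______0
The non-blank tape span at halt is 0_______0.

0_______0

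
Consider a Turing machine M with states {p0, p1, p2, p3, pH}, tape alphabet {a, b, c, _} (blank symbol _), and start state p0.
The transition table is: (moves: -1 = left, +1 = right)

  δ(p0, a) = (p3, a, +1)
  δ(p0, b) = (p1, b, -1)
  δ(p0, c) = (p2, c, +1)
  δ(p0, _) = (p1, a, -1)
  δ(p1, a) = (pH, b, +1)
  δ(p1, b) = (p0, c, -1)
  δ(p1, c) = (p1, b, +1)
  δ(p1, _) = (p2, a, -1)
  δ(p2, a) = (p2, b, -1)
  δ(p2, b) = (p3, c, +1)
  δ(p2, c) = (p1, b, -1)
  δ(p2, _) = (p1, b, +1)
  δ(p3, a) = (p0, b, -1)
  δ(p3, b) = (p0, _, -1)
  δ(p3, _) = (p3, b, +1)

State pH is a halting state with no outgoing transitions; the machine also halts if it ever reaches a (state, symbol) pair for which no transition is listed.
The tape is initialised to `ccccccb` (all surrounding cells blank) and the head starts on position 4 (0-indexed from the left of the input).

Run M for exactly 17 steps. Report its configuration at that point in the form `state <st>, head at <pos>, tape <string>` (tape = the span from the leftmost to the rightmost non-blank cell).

state p1, head at -1, tape bcccccb

p0 | _cccc[c]cb   read c → write c, move +1, go to p2
p2 | _ccccc[c]b   read c → write b, move -1, go to p1
p1 | _cccc[c]bb   read c → write b, move +1, go to p1
p1 | _ccccb[b]b   read b → write c, move -1, go to p0
p0 | _cccc[b]cb   read b → write b, move -1, go to p1
p1 | _ccc[c]bcb   read c → write b, move +1, go to p1
p1 | _cccb[b]cb   read b → write c, move -1, go to p0
p0 | _ccc[b]ccb   read b → write b, move -1, go to p1
p1 | _cc[c]bccb   read c → write b, move +1, go to p1
p1 | _ccb[b]ccb   read b → write c, move -1, go to p0
p0 | _cc[b]cccb   read b → write b, move -1, go to p1
p1 | _c[c]bcccb   read c → write b, move +1, go to p1
p1 | _cb[b]cccb   read b → write c, move -1, go to p0
p0 | _c[b]ccccb   read b → write b, move -1, go to p1
p1 | _[c]bccccb   read c → write b, move +1, go to p1
p1 | _b[b]ccccb   read b → write c, move -1, go to p0
p0 | _[b]cccccb   read b → write b, move -1, go to p1
p1 | [_]bcccccb
After 17 steps: state p1, head at -1, tape bcccccb.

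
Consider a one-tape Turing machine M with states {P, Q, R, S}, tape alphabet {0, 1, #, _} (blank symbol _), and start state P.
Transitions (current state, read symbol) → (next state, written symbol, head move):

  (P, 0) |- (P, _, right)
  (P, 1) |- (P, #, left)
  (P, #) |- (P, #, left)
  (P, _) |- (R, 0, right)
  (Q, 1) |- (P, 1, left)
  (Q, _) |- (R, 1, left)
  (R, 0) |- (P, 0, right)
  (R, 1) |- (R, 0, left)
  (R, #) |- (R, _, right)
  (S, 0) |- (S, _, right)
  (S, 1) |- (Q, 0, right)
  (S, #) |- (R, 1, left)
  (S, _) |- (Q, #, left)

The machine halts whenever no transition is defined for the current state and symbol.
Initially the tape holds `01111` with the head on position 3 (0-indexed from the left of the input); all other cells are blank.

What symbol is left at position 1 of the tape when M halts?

_

P | 011[1]1   read 1 → write #, move left, go to P
P | 01[1]#1   read 1 → write #, move left, go to P
P | 0[1]##1   read 1 → write #, move left, go to P
P | [0]###1   read 0 → write _, move right, go to P
P | _[#]##1   read # → write #, move left, go to P
P | [_]###1   read _ → write 0, move right, go to R
R | 0[#]##1   read # → write _, move right, go to R
R | 0_[#]#1   read # → write _, move right, go to R
R | 0__[#]1   read # → write _, move right, go to R
R | 0___[1]   read 1 → write 0, move left, go to R
R | 0__[_]0
Cell 1 holds _ when M halts.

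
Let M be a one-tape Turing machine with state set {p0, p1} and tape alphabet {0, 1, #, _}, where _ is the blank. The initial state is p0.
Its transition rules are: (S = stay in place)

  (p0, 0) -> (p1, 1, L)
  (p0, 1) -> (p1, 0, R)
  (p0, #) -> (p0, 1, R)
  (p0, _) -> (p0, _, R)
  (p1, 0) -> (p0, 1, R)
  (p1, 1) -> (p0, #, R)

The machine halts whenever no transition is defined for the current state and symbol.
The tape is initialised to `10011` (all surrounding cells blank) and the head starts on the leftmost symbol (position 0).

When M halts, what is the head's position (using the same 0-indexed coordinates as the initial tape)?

5

p0 | [1]0011_   read 1 → write 0, move R, go to p1
p1 | 0[0]011_   read 0 → write 1, move R, go to p0
p0 | 01[0]11_   read 0 → write 1, move L, go to p1
p1 | 0[1]111_   read 1 → write #, move R, go to p0
p0 | 0#[1]11_   read 1 → write 0, move R, go to p1
p1 | 0#0[1]1_   read 1 → write #, move R, go to p0
p0 | 0#0#[1]_   read 1 → write 0, move R, go to p1
p1 | 0#0#0[_]
At halt the head is at cell 5.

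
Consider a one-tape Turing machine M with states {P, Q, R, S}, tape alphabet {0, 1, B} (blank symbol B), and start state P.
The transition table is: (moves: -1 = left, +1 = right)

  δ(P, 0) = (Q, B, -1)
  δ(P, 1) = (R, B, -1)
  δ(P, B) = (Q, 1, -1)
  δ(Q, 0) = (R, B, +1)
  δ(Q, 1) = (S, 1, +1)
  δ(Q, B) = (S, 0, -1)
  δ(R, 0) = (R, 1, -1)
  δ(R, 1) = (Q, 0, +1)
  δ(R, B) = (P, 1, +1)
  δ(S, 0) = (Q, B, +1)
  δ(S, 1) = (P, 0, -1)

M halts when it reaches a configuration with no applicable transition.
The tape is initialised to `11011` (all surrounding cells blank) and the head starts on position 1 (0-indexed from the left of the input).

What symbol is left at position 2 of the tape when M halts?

B

P | 1[1]011B   read 1 → write B, move -1, go to R
R | [1]B011B   read 1 → write 0, move +1, go to Q
Q | 0[B]011B   read B → write 0, move -1, go to S
S | [0]0011B   read 0 → write B, move +1, go to Q
Q | B[0]011B   read 0 → write B, move +1, go to R
R | BB[0]11B   read 0 → write 1, move -1, go to R
R | B[B]111B   read B → write 1, move +1, go to P
P | B1[1]11B   read 1 → write B, move -1, go to R
R | B[1]B11B   read 1 → write 0, move +1, go to Q
Q | B0[B]11B   read B → write 0, move -1, go to S
S | B[0]011B   read 0 → write B, move +1, go to Q
Q | BB[0]11B   read 0 → write B, move +1, go to R
R | BBB[1]1B   read 1 → write 0, move +1, go to Q
Q | BBB0[1]B   read 1 → write 1, move +1, go to S
S | BBB01[B]
Cell 2 holds B when M halts.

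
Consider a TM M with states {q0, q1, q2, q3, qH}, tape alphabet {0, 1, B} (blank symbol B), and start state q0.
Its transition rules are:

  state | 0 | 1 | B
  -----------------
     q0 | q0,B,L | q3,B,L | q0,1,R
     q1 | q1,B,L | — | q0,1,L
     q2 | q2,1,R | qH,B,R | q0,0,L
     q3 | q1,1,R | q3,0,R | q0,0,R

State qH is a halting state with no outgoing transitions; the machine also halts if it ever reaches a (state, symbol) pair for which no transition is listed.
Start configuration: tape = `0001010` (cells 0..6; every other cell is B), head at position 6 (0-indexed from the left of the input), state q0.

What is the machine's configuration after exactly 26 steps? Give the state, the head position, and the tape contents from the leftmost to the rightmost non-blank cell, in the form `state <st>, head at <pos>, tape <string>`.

q0 | B000101[0]   read 0 → write B, move L, go to q0
q0 | B00010[1]B   read 1 → write B, move L, go to q3
q3 | B0001[0]BB   read 0 → write 1, move R, go to q1
q1 | B00011[B]B   read B → write 1, move L, go to q0
q0 | B0001[1]1B   read 1 → write B, move L, go to q3
q3 | B000[1]B1B   read 1 → write 0, move R, go to q3
q3 | B0000[B]1B   read B → write 0, move R, go to q0
q0 | B00000[1]B   read 1 → write B, move L, go to q3
q3 | B0000[0]BB   read 0 → write 1, move R, go to q1
q1 | B00001[B]B   read B → write 1, move L, go to q0
q0 | B0000[1]1B   read 1 → write B, move L, go to q3
q3 | B000[0]B1B   read 0 → write 1, move R, go to q1
q1 | B0001[B]1B   read B → write 1, move L, go to q0
q0 | B000[1]11B   read 1 → write B, move L, go to q3
q3 | B00[0]B11B   read 0 → write 1, move R, go to q1
q1 | B001[B]11B   read B → write 1, move L, go to q0
q0 | B00[1]111B   read 1 → write B, move L, go to q3
q3 | B0[0]B111B   read 0 → write 1, move R, go to q1
q1 | B01[B]111B   read B → write 1, move L, go to q0
q0 | B0[1]1111B   read 1 → write B, move L, go to q3
q3 | B[0]B1111B   read 0 → write 1, move R, go to q1
q1 | B1[B]1111B   read B → write 1, move L, go to q0
q0 | B[1]11111B   read 1 → write B, move L, go to q3
q3 | [B]B11111B   read B → write 0, move R, go to q0
q0 | 0[B]11111B   read B → write 1, move R, go to q0
q0 | 01[1]1111B   read 1 → write B, move L, go to q3
q3 | 0[1]B1111B
After 26 steps: state q3, head at 0, tape 01B1111.

state q3, head at 0, tape 01B1111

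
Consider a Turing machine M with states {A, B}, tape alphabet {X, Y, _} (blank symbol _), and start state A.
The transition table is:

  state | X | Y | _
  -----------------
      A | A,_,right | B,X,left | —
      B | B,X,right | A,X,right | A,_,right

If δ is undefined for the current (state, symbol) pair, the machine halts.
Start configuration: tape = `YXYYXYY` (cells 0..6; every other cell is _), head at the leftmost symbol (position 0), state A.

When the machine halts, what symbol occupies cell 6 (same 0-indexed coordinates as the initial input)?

state=A head=0 tape=_[Y]XYYXYY_   (A,Y)→(B,X,left)
state=B head=-1 tape=[_]XXYYXYY_   (B,_)→(A,_,right)
state=A head=0 tape=_[X]XYYXYY_   (A,X)→(A,_,right)
state=A head=1 tape=__[X]YYXYY_   (A,X)→(A,_,right)
state=A head=2 tape=___[Y]YXYY_   (A,Y)→(B,X,left)
state=B head=1 tape=__[_]XYXYY_   (B,_)→(A,_,right)
state=A head=2 tape=___[X]YXYY_   (A,X)→(A,_,right)
state=A head=3 tape=____[Y]XYY_   (A,Y)→(B,X,left)
state=B head=2 tape=___[_]XXYY_   (B,_)→(A,_,right)
state=A head=3 tape=____[X]XYY_   (A,X)→(A,_,right)
state=A head=4 tape=_____[X]YY_   (A,X)→(A,_,right)
state=A head=5 tape=______[Y]Y_   (A,Y)→(B,X,left)
state=B head=4 tape=_____[_]XY_   (B,_)→(A,_,right)
state=A head=5 tape=______[X]Y_   (A,X)→(A,_,right)
state=A head=6 tape=_______[Y]_   (A,Y)→(B,X,left)
state=B head=5 tape=______[_]X_   (B,_)→(A,_,right)
state=A head=6 tape=_______[X]_   (A,X)→(A,_,right)
state=A head=7 tape=________[_]
Cell 6 holds _ when M halts.

_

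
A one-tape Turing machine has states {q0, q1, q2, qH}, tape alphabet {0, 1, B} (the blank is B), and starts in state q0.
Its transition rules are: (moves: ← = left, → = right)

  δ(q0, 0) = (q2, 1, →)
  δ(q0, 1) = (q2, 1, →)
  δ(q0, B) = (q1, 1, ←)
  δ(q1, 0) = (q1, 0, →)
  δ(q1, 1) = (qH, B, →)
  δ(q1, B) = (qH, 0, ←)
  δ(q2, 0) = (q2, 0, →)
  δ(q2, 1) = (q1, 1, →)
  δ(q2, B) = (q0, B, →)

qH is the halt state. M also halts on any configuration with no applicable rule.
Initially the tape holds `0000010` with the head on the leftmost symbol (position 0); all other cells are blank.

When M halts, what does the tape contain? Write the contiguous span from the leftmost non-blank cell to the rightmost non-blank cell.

state=q0 head=0 tape=[0]000010B   (q0,0)→(q2,1,→)
state=q2 head=1 tape=1[0]00010B   (q2,0)→(q2,0,→)
state=q2 head=2 tape=10[0]0010B   (q2,0)→(q2,0,→)
state=q2 head=3 tape=100[0]010B   (q2,0)→(q2,0,→)
state=q2 head=4 tape=1000[0]10B   (q2,0)→(q2,0,→)
state=q2 head=5 tape=10000[1]0B   (q2,1)→(q1,1,→)
state=q1 head=6 tape=100001[0]B   (q1,0)→(q1,0,→)
state=q1 head=7 tape=1000010[B]   (q1,B)→(qH,0,←)
state=qH head=6 tape=100001[0]0
The non-blank tape span at halt is 10000100.

10000100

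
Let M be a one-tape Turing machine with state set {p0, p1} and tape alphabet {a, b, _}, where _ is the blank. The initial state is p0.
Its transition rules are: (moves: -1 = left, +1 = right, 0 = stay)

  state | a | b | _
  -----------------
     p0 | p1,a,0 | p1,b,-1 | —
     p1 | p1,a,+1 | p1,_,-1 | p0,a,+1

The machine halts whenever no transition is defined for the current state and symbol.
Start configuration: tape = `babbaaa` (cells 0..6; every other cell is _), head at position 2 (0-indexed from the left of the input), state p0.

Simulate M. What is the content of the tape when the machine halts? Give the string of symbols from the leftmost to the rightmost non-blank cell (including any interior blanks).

baaaaaaa

p0 | ba[b]baaa__   read b → write b, move -1, go to p1
p1 | b[a]bbaaa__   read a → write a, move +1, go to p1
p1 | ba[b]baaa__   read b → write _, move -1, go to p1
p1 | b[a]_baaa__   read a → write a, move +1, go to p1
p1 | ba[_]baaa__   read _ → write a, move +1, go to p0
p0 | baa[b]aaa__   read b → write b, move -1, go to p1
p1 | ba[a]baaa__   read a → write a, move +1, go to p1
p1 | baa[b]aaa__   read b → write _, move -1, go to p1
p1 | ba[a]_aaa__   read a → write a, move +1, go to p1
p1 | baa[_]aaa__   read _ → write a, move +1, go to p0
p0 | baaa[a]aa__   read a → write a, move 0, go to p1
p1 | baaa[a]aa__   read a → write a, move +1, go to p1
p1 | baaaa[a]a__   read a → write a, move +1, go to p1
p1 | baaaaa[a]__   read a → write a, move +1, go to p1
p1 | baaaaaa[_]_   read _ → write a, move +1, go to p0
p0 | baaaaaaa[_]
The non-blank tape span at halt is baaaaaaa.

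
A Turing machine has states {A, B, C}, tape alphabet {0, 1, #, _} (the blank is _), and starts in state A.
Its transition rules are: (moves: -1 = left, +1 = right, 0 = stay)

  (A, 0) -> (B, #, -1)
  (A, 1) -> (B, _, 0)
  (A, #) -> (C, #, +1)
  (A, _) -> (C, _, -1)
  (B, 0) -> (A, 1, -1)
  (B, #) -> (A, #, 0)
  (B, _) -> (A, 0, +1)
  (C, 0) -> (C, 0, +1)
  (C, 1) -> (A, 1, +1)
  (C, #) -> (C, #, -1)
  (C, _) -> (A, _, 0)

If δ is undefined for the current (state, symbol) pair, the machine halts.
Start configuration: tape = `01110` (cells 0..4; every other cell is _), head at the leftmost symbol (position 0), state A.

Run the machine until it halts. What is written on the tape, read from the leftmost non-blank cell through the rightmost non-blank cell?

state=A head=0 tape=_[0]1110   (A,0)→(B,#,-1)
state=B head=-1 tape=[_]#1110   (B,_)→(A,0,+1)
state=A head=0 tape=0[#]1110   (A,#)→(C,#,+1)
state=C head=1 tape=0#[1]110   (C,1)→(A,1,+1)
state=A head=2 tape=0#1[1]10   (A,1)→(B,_,0)
state=B head=2 tape=0#1[_]10   (B,_)→(A,0,+1)
state=A head=3 tape=0#10[1]0   (A,1)→(B,_,0)
state=B head=3 tape=0#10[_]0   (B,_)→(A,0,+1)
state=A head=4 tape=0#100[0]   (A,0)→(B,#,-1)
state=B head=3 tape=0#10[0]#   (B,0)→(A,1,-1)
state=A head=2 tape=0#1[0]1#   (A,0)→(B,#,-1)
state=B head=1 tape=0#[1]#1#
The non-blank tape span at halt is 0#1#1#.

0#1#1#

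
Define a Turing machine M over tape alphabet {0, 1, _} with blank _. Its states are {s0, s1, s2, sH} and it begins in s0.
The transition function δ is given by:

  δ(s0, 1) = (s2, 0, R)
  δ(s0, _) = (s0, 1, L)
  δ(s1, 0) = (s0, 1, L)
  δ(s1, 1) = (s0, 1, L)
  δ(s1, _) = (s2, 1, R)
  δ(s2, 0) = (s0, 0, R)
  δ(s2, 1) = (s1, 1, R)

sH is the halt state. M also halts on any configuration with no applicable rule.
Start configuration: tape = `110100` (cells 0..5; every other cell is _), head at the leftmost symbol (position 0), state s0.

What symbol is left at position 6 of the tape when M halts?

state=s0 head=0 tape=[1]10100__   (s0,1)→(s2,0,R)
state=s2 head=1 tape=0[1]0100__   (s2,1)→(s1,1,R)
state=s1 head=2 tape=01[0]100__   (s1,0)→(s0,1,L)
state=s0 head=1 tape=0[1]1100__   (s0,1)→(s2,0,R)
state=s2 head=2 tape=00[1]100__   (s2,1)→(s1,1,R)
state=s1 head=3 tape=001[1]00__   (s1,1)→(s0,1,L)
state=s0 head=2 tape=00[1]100__   (s0,1)→(s2,0,R)
state=s2 head=3 tape=000[1]00__   (s2,1)→(s1,1,R)
state=s1 head=4 tape=0001[0]0__   (s1,0)→(s0,1,L)
state=s0 head=3 tape=000[1]10__   (s0,1)→(s2,0,R)
state=s2 head=4 tape=0000[1]0__   (s2,1)→(s1,1,R)
state=s1 head=5 tape=00001[0]__   (s1,0)→(s0,1,L)
state=s0 head=4 tape=0000[1]1__   (s0,1)→(s2,0,R)
state=s2 head=5 tape=00000[1]__   (s2,1)→(s1,1,R)
state=s1 head=6 tape=000001[_]_   (s1,_)→(s2,1,R)
state=s2 head=7 tape=0000011[_]
Cell 6 holds 1 when M halts.

1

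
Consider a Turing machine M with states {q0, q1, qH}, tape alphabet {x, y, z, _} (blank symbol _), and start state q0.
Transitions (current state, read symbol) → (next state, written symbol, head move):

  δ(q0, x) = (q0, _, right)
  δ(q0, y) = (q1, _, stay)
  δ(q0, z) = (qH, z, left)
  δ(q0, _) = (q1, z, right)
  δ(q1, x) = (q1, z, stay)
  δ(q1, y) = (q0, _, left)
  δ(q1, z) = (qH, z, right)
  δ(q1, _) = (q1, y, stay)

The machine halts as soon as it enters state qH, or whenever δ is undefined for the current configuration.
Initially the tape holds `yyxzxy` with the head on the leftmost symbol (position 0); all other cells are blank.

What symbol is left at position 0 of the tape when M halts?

_

state=q0 head=0 tape=__[y]yxzxy   (q0,y)→(q1,_,stay)
state=q1 head=0 tape=__[_]yxzxy   (q1,_)→(q1,y,stay)
state=q1 head=0 tape=__[y]yxzxy   (q1,y)→(q0,_,left)
state=q0 head=-1 tape=_[_]_yxzxy   (q0,_)→(q1,z,right)
state=q1 head=0 tape=_z[_]yxzxy   (q1,_)→(q1,y,stay)
state=q1 head=0 tape=_z[y]yxzxy   (q1,y)→(q0,_,left)
state=q0 head=-1 tape=_[z]_yxzxy   (q0,z)→(qH,z,left)
state=qH head=-2 tape=[_]z_yxzxy
Cell 0 holds _ when M halts.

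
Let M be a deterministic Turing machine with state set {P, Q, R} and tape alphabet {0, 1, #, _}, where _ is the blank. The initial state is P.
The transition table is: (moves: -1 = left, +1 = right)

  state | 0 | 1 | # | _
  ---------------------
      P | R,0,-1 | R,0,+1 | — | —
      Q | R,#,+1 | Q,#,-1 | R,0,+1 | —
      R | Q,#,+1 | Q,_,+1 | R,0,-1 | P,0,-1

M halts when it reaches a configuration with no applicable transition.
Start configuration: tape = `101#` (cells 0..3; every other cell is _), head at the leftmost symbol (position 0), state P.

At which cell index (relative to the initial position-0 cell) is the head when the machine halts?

P | [1]01#_   read 1 → write 0, move +1, go to R
R | 0[0]1#_   read 0 → write #, move +1, go to Q
Q | 0#[1]#_   read 1 → write #, move -1, go to Q
Q | 0[#]##_   read # → write 0, move +1, go to R
R | 00[#]#_   read # → write 0, move -1, go to R
R | 0[0]0#_   read 0 → write #, move +1, go to Q
Q | 0#[0]#_   read 0 → write #, move +1, go to R
R | 0##[#]_   read # → write 0, move -1, go to R
R | 0#[#]0_   read # → write 0, move -1, go to R
R | 0[#]00_   read # → write 0, move -1, go to R
R | [0]000_   read 0 → write #, move +1, go to Q
Q | #[0]00_   read 0 → write #, move +1, go to R
R | ##[0]0_   read 0 → write #, move +1, go to Q
Q | ###[0]_   read 0 → write #, move +1, go to R
R | ####[_]   read _ → write 0, move -1, go to P
P | ###[#]0
At halt the head is at cell 3.

3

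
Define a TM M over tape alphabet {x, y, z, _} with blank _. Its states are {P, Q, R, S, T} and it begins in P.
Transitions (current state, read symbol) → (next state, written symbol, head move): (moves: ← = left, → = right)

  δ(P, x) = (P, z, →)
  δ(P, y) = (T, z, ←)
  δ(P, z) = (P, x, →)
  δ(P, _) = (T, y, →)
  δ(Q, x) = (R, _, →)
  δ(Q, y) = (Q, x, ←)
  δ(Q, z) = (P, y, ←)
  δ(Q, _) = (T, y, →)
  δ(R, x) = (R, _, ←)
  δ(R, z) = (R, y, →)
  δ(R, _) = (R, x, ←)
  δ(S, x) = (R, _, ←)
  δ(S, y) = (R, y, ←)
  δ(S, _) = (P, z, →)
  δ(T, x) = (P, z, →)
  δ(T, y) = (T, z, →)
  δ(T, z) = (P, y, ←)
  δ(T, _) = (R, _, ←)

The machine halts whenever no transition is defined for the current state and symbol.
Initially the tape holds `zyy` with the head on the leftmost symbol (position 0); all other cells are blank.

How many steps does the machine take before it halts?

P | [z]yy__   read z → write x, move →, go to P
P | x[y]y__   read y → write z, move ←, go to T
T | [x]zy__   read x → write z, move →, go to P
P | z[z]y__   read z → write x, move →, go to P
P | zx[y]__   read y → write z, move ←, go to T
T | z[x]z__   read x → write z, move →, go to P
P | zz[z]__   read z → write x, move →, go to P
P | zzx[_]_   read _ → write y, move →, go to T
T | zzxy[_]   read _ → write _, move ←, go to R
R | zzx[y]_
M halts after 9 transitions.

9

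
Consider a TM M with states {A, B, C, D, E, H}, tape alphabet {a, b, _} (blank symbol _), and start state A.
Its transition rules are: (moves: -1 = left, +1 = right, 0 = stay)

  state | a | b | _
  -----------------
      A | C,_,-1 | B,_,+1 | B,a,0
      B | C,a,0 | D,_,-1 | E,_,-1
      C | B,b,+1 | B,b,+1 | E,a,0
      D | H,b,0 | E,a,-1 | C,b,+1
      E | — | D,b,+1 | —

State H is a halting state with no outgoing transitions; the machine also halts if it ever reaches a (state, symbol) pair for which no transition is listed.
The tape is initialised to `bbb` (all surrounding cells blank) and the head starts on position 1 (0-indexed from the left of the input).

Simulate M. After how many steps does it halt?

4

state=A head=1 tape=b[b]b   (A,b)→(B,_,+1)
state=B head=2 tape=b_[b]   (B,b)→(D,_,-1)
state=D head=1 tape=b[_]_   (D,_)→(C,b,+1)
state=C head=2 tape=bb[_]   (C,_)→(E,a,0)
state=E head=2 tape=bb[a]
M halts after 4 transitions.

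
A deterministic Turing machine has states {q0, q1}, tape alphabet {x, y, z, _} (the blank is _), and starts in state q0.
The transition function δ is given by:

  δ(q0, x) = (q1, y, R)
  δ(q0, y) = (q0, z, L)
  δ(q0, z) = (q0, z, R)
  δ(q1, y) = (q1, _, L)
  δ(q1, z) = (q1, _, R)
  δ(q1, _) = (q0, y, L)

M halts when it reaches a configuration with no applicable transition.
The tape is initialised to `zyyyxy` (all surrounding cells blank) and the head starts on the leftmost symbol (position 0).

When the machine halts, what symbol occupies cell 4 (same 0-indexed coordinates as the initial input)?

q0 | [z]yyyxy   read z → write z, move R, go to q0
q0 | z[y]yyxy   read y → write z, move L, go to q0
q0 | [z]zyyxy   read z → write z, move R, go to q0
q0 | z[z]yyxy   read z → write z, move R, go to q0
q0 | zz[y]yxy   read y → write z, move L, go to q0
q0 | z[z]zyxy   read z → write z, move R, go to q0
q0 | zz[z]yxy   read z → write z, move R, go to q0
q0 | zzz[y]xy   read y → write z, move L, go to q0
q0 | zz[z]zxy   read z → write z, move R, go to q0
q0 | zzz[z]xy   read z → write z, move R, go to q0
q0 | zzzz[x]y   read x → write y, move R, go to q1
q1 | zzzzy[y]   read y → write _, move L, go to q1
q1 | zzzz[y]_   read y → write _, move L, go to q1
q1 | zzz[z]__   read z → write _, move R, go to q1
q1 | zzz_[_]_   read _ → write y, move L, go to q0
q0 | zzz[_]y_
Cell 4 holds y when M halts.

y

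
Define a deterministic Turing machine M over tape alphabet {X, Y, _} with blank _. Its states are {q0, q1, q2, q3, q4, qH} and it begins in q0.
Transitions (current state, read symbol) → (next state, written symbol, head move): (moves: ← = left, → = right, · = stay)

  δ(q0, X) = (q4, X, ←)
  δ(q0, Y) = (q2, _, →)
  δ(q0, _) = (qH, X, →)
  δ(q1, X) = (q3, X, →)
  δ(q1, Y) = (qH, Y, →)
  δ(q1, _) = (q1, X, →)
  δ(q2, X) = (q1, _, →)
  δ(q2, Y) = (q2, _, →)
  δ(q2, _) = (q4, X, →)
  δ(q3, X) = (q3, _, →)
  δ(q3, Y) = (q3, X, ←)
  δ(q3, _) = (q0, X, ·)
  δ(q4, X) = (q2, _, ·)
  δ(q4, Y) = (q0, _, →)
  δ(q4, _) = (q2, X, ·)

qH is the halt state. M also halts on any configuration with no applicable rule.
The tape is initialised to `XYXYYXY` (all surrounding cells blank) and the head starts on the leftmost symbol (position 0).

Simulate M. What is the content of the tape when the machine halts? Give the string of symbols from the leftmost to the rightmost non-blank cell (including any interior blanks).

q0 | _[X]YXYYXY__   read X → write X, move ←, go to q4
q4 | [_]XYXYYXY__   read _ → write X, move ·, go to q2
q2 | [X]XYXYYXY__   read X → write _, move →, go to q1
q1 | _[X]YXYYXY__   read X → write X, move →, go to q3
q3 | _X[Y]XYYXY__   read Y → write X, move ←, go to q3
q3 | _[X]XXYYXY__   read X → write _, move →, go to q3
q3 | __[X]XYYXY__   read X → write _, move →, go to q3
q3 | ___[X]YYXY__   read X → write _, move →, go to q3
q3 | ____[Y]YXY__   read Y → write X, move ←, go to q3
q3 | ___[_]XYXY__   read _ → write X, move ·, go to q0
q0 | ___[X]XYXY__   read X → write X, move ←, go to q4
q4 | __[_]XXYXY__   read _ → write X, move ·, go to q2
q2 | __[X]XXYXY__   read X → write _, move →, go to q1
q1 | ___[X]XYXY__   read X → write X, move →, go to q3
q3 | ___X[X]YXY__   read X → write _, move →, go to q3
q3 | ___X_[Y]XY__   read Y → write X, move ←, go to q3
q3 | ___X[_]XXY__   read _ → write X, move ·, go to q0
q0 | ___X[X]XXY__   read X → write X, move ←, go to q4
q4 | ___[X]XXXY__   read X → write _, move ·, go to q2
q2 | ___[_]XXXY__   read _ → write X, move →, go to q4
q4 | ___X[X]XXY__   read X → write _, move ·, go to q2
q2 | ___X[_]XXY__   read _ → write X, move →, go to q4
q4 | ___XX[X]XY__   read X → write _, move ·, go to q2
q2 | ___XX[_]XY__   read _ → write X, move →, go to q4
q4 | ___XXX[X]Y__   read X → write _, move ·, go to q2
q2 | ___XXX[_]Y__   read _ → write X, move →, go to q4
q4 | ___XXXX[Y]__   read Y → write _, move →, go to q0
q0 | ___XXXX_[_]_   read _ → write X, move →, go to qH
qH | ___XXXX_X[_]
The non-blank tape span at halt is XXXX_X.

XXXX_X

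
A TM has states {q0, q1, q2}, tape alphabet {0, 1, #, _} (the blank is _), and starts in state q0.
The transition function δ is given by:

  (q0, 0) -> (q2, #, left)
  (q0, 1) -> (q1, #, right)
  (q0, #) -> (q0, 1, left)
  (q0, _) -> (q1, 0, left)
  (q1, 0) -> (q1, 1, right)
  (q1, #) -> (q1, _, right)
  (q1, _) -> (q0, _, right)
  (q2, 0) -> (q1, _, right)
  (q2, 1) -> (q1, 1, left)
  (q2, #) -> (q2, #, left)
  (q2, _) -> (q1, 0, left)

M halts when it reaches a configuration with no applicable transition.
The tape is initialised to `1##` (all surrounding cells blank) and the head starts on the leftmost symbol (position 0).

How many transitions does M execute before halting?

33

q0 | [1]##____   read 1 → write #, move right, go to q1
q1 | #[#]#____   read # → write _, move right, go to q1
q1 | #_[#]____   read # → write _, move right, go to q1
q1 | #__[_]___   read _ → write _, move right, go to q0
q0 | #___[_]__   read _ → write 0, move left, go to q1
q1 | #__[_]0__   read _ → write _, move right, go to q0
q0 | #___[0]__   read 0 → write #, move left, go to q2
q2 | #__[_]#__   read _ → write 0, move left, go to q1
q1 | #_[_]0#__   read _ → write _, move right, go to q0
q0 | #__[0]#__   read 0 → write #, move left, go to q2
q2 | #_[_]##__   read _ → write 0, move left, go to q1
q1 | #[_]0##__   read _ → write _, move right, go to q0
q0 | #_[0]##__   read 0 → write #, move left, go to q2
q2 | #[_]###__   read _ → write 0, move left, go to q1
q1 | [#]0###__   read # → write _, move right, go to q1
q1 | _[0]###__   read 0 → write 1, move right, go to q1
q1 | _1[#]##__   read # → write _, move right, go to q1
q1 | _1_[#]#__   read # → write _, move right, go to q1
q1 | _1__[#]__   read # → write _, move right, go to q1
q1 | _1___[_]_   read _ → write _, move right, go to q0
q0 | _1____[_]   read _ → write 0, move left, go to q1
q1 | _1___[_]0   read _ → write _, move right, go to q0
q0 | _1____[0]   read 0 → write #, move left, go to q2
q2 | _1___[_]#   read _ → write 0, move left, go to q1
q1 | _1__[_]0#   read _ → write _, move right, go to q0
q0 | _1___[0]#   read 0 → write #, move left, go to q2
q2 | _1__[_]##   read _ → write 0, move left, go to q1
q1 | _1_[_]0##   read _ → write _, move right, go to q0
q0 | _1__[0]##   read 0 → write #, move left, go to q2
q2 | _1_[_]###   read _ → write 0, move left, go to q1
q1 | _1[_]0###   read _ → write _, move right, go to q0
q0 | _1_[0]###   read 0 → write #, move left, go to q2
q2 | _1[_]####   read _ → write 0, move left, go to q1
q1 | _[1]0####
M halts after 33 transitions.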